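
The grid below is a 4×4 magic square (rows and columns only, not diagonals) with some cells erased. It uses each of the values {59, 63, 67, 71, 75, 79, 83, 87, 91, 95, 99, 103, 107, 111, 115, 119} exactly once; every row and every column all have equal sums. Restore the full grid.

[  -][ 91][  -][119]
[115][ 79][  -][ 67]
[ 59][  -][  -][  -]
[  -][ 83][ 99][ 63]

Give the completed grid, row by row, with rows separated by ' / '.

The 16 entries sum to 1424, so each line sums to 1424/4 = 356.
The remaining cell in row 2 is (2,3) = 356 − 261 = 95.
Row 4 must total 356; the given cells sum to 245, so (4,1) = 111.
Using column 1: 115 + 59 + 111 + ? → (1,1) = 356 − 285 = 71.
The remaining cell in column 2 is (3,2) = 356 − 253 = 103.
Using column 4: 119 + 67 + 63 + ? → (3,4) = 356 − 249 = 107.
Row 1 needs 356; the known cells sum to 281, so (1,3) = 75.
The remaining cell in row 3 is (3,3) = 356 − 269 = 87.

71 91 75 119 / 115 79 95 67 / 59 103 87 107 / 111 83 99 63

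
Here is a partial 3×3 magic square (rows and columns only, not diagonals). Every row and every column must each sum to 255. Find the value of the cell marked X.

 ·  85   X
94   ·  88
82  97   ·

91

Using row 2: 94 + 88 + ? → (2,2) = 255 − 182 = 73.
Using row 3: 82 + 97 + ? → (3,3) = 255 − 179 = 76.
From column 1, 255 − (94 + 82) gives (1,1) = 79.
Column 3 must total 255; the given cells sum to 164, so (1,3) = 91.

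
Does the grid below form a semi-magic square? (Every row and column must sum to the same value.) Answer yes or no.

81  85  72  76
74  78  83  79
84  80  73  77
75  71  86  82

Row 1: 81 + 85 + 72 + 76 = 314.
Row 2: 74 + 78 + 83 + 79 = 314.
Row 3: 84 + 80 + 73 + 77 = 314.
Row 4: 75 + 71 + 86 + 82 = 314.
Column 1: 81 + 74 + 84 + 75 = 314.
Column 2: 85 + 78 + 80 + 71 = 314.
Column 3: 72 + 83 + 73 + 86 = 314.
Column 4: 76 + 79 + 77 + 82 = 314.
All lines sum to 314.

Yes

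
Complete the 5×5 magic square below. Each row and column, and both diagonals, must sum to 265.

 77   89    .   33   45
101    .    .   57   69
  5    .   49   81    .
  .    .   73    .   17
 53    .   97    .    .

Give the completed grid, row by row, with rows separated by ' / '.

The remaining cell in row 1 is (1,3) = 265 − 244 = 21.
Column 1 must total 265; the given cells sum to 236, so (4,1) = 29.
Column 3 needs 265; the known cells sum to 240, so (2,3) = 25.
Anti-diagonal must total 265; the given cells sum to 204, so (4,2) = 61.
Row 2 needs 265; the known cells sum to 252, so (2,2) = 13.
Using row 4: 29 + 61 + 73 + 17 + ? → (4,4) = 265 − 180 = 85.
Column 4: 33 + 57 + 81 + 85 + ? = 265, so (5,4) = 9.
Main diagonal needs 265; the known cells sum to 224, so (5,5) = 41.
From row 5, 265 − (53 + 97 + 9 + 41) gives (5,2) = 65.
Column 2 must total 265; the given cells sum to 228, so (3,2) = 37.
Column 5 needs 265; the known cells sum to 172, so (3,5) = 93.

77 89 21 33 45 / 101 13 25 57 69 / 5 37 49 81 93 / 29 61 73 85 17 / 53 65 97 9 41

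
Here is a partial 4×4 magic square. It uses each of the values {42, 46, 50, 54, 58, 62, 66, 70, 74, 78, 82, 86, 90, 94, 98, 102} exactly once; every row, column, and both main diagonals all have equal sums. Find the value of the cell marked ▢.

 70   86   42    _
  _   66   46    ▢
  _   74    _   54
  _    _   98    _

94

The 16 entries sum to 1152, so each line sums to 1152/4 = 288.
Using row 1: 70 + 86 + 42 + ? → (1,4) = 288 − 198 = 90.
Column 2 must total 288; the given cells sum to 226, so (4,2) = 62.
Column 3 must total 288; the given cells sum to 186, so (3,3) = 102.
Using main diagonal: 70 + 66 + 102 + ? → (4,4) = 288 − 238 = 50.
Anti-diagonal: 90 + 46 + 74 + ? = 288, so (4,1) = 78.
The remaining cell in row 3 is (3,1) = 288 − 230 = 58.
Using column 1: 70 + 58 + 78 + ? → (2,1) = 288 − 206 = 82.
Column 4 needs 288; the known cells sum to 194, so (2,4) = 94.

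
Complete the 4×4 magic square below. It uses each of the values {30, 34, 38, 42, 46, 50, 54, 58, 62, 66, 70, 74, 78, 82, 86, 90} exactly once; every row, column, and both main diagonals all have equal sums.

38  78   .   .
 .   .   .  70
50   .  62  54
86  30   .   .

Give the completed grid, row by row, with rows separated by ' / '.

The 16 entries sum to 960, so each line sums to 960/4 = 240.
Using row 3: 50 + 62 + 54 + ? → (3,2) = 240 − 166 = 74.
Column 1: 38 + 50 + 86 + ? = 240, so (2,1) = 66.
Using column 2: 78 + 74 + 30 + ? → (2,2) = 240 − 182 = 58.
Main diagonal must total 240; the given cells sum to 158, so (4,4) = 82.
Row 2: 66 + 58 + 70 + ? = 240, so (2,3) = 46.
The remaining cell in row 4 is (4,3) = 240 − 198 = 42.
From column 3, 240 − (46 + 62 + 42) gives (1,3) = 90.
The remaining cell in column 4 is (1,4) = 240 − 206 = 34.

38 78 90 34 / 66 58 46 70 / 50 74 62 54 / 86 30 42 82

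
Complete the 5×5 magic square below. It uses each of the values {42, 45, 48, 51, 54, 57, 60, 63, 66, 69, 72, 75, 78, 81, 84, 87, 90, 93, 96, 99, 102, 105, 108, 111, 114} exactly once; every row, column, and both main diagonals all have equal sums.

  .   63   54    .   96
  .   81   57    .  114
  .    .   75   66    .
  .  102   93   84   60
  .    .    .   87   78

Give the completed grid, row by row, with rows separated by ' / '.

The 25 entries sum to 1950, so each line sums to 1950/5 = 390.
Row 4: 102 + 93 + 84 + 60 + ? = 390, so (4,1) = 51.
Column 3 must total 390; the given cells sum to 279, so (5,3) = 111.
Using column 5: 96 + 114 + 60 + 78 + ? → (3,5) = 390 − 348 = 42.
Using main diagonal: 81 + 75 + 84 + 78 + ? → (1,1) = 390 − 318 = 72.
Row 1 needs 390; the known cells sum to 285, so (1,4) = 105.
Using column 4: 105 + 66 + 84 + 87 + ? → (2,4) = 390 − 342 = 48.
Anti-diagonal: 96 + 48 + 75 + 102 + ? = 390, so (5,1) = 69.
The remaining cell in row 2 is (2,1) = 390 − 300 = 90.
Row 5 needs 390; the known cells sum to 345, so (5,2) = 45.
The remaining cell in column 1 is (3,1) = 390 − 282 = 108.
Using column 2: 63 + 81 + 102 + 45 + ? → (3,2) = 390 − 291 = 99.

72 63 54 105 96 / 90 81 57 48 114 / 108 99 75 66 42 / 51 102 93 84 60 / 69 45 111 87 78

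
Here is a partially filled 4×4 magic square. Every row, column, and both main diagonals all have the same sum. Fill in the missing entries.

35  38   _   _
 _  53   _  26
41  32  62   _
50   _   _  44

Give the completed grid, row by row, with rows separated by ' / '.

35 38 56 65 / 68 53 47 26 / 41 32 62 59 / 50 71 29 44

Main diagonal is already complete: 35 + 53 + 62 + 44 = 194, so that is the magic constant.
Using row 3: 41 + 32 + 62 + ? → (3,4) = 194 − 135 = 59.
Column 1: 35 + 41 + 50 + ? = 194, so (2,1) = 68.
Using column 2: 38 + 53 + 32 + ? → (4,2) = 194 − 123 = 71.
Column 4: 26 + 59 + 44 + ? = 194, so (1,4) = 65.
From anti-diagonal, 194 − (65 + 32 + 50) gives (2,3) = 47.
Row 1: 35 + 38 + 65 + ? = 194, so (1,3) = 56.
Row 4 must total 194; the given cells sum to 165, so (4,3) = 29.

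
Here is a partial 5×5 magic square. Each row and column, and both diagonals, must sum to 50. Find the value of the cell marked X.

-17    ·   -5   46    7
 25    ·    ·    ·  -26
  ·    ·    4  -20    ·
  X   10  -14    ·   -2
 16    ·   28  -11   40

From row 1, 50 − (-17 + (-5) + 46 + 7) gives (1,2) = 19.
From row 5, 50 − (16 + 28 + (-11) + 40) gives (5,2) = -23.
The remaining cell in column 3 is (2,3) = 50 − 13 = 37.
Column 5: 7 + (-26) + (-2) + 40 + ? = 50, so (3,5) = 31.
Anti-diagonal must total 50; the given cells sum to 37, so (2,4) = 13.
The remaining cell in row 2 is (2,2) = 50 − 49 = 1.
Column 2 needs 50; the known cells sum to 7, so (3,2) = 43.
Using column 4: 46 + 13 + (-20) + (-11) + ? → (4,4) = 50 − 28 = 22.
Row 3 needs 50; the known cells sum to 58, so (3,1) = -8.
Row 4 needs 50; the known cells sum to 16, so (4,1) = 34.

34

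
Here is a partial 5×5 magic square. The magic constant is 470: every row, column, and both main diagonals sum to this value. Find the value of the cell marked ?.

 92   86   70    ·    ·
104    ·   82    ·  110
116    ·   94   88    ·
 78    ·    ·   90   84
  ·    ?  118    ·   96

Column 1: 92 + 104 + 116 + 78 + ? = 470, so (5,1) = 80.
Column 3 must total 470; the given cells sum to 364, so (4,3) = 106.
From main diagonal, 470 − (92 + 94 + 90 + 96) gives (2,2) = 98.
Row 2 needs 470; the known cells sum to 394, so (2,4) = 76.
Row 4 needs 470; the known cells sum to 358, so (4,2) = 112.
Anti-diagonal needs 470; the known cells sum to 362, so (1,5) = 108.
Row 1 needs 470; the known cells sum to 356, so (1,4) = 114.
The remaining cell in column 4 is (5,4) = 470 − 368 = 102.
Column 5 needs 470; the known cells sum to 398, so (3,5) = 72.
The remaining cell in row 3 is (3,2) = 470 − 370 = 100.
Row 5 needs 470; the known cells sum to 396, so (5,2) = 74.

74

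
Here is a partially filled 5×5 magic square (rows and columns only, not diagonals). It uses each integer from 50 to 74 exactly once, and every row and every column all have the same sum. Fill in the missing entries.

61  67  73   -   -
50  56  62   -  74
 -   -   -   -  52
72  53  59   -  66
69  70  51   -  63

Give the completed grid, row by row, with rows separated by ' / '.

The entries are 50 through 74, which sum to 1550, so each line sums to 1550/5 = 310.
Row 2 must total 310; the given cells sum to 242, so (2,4) = 68.
Row 4: 72 + 53 + 59 + 66 + ? = 310, so (4,4) = 60.
From row 5, 310 − (69 + 70 + 51 + 63) gives (5,4) = 57.
From column 1, 310 − (61 + 50 + 72 + 69) gives (3,1) = 58.
Column 2 must total 310; the given cells sum to 246, so (3,2) = 64.
Column 3 needs 310; the known cells sum to 245, so (3,3) = 65.
Column 5: 74 + 52 + 66 + 63 + ? = 310, so (1,5) = 55.
Using row 1: 61 + 67 + 73 + 55 + ? → (1,4) = 310 − 256 = 54.
Row 3: 58 + 64 + 65 + 52 + ? = 310, so (3,4) = 71.

61 67 73 54 55 / 50 56 62 68 74 / 58 64 65 71 52 / 72 53 59 60 66 / 69 70 51 57 63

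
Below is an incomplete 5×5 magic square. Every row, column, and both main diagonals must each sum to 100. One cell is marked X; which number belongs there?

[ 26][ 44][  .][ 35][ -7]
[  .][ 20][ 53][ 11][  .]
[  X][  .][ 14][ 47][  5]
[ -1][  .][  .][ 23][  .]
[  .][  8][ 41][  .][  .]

Using row 1: 26 + 44 + 35 + (-7) + ? → (1,3) = 100 − 98 = 2.
Column 3 needs 100; the known cells sum to 110, so (4,3) = -10.
Using column 4: 35 + 11 + 47 + 23 + ? → (5,4) = 100 − 116 = -16.
The remaining cell in main diagonal is (5,5) = 100 − 83 = 17.
Row 5: 8 + 41 + (-16) + 17 + ? = 100, so (5,1) = 50.
From anti-diagonal, 100 − (-7 + 11 + 14 + 50) gives (4,2) = 32.
From row 4, 100 − (-1 + 32 + (-10) + 23) gives (4,5) = 56.
Column 2: 44 + 20 + 32 + 8 + ? = 100, so (3,2) = -4.
Column 5: -7 + 5 + 56 + 17 + ? = 100, so (2,5) = 29.
Using row 2: 20 + 53 + 11 + 29 + ? → (2,1) = 100 − 113 = -13.
Using row 3: -4 + 14 + 47 + 5 + ? → (3,1) = 100 − 62 = 38.

38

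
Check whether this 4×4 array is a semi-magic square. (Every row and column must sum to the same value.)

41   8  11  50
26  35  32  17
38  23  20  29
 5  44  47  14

Row 1: 41 + 8 + 11 + 50 = 110.
Row 2: 26 + 35 + 32 + 17 = 110.
Row 3: 38 + 23 + 20 + 29 = 110.
Row 4: 5 + 44 + 47 + 14 = 110.
Column 1: 41 + 26 + 38 + 5 = 110.
Column 2: 8 + 35 + 23 + 44 = 110.
Column 3: 11 + 32 + 20 + 47 = 110.
Column 4: 50 + 17 + 29 + 14 = 110.
All lines sum to 110.

Yes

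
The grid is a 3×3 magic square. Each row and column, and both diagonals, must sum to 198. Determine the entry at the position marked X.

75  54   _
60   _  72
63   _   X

57

The remaining cell in row 1 is (1,3) = 198 − 129 = 69.
Row 2 must total 198; the given cells sum to 132, so (2,2) = 66.
Column 2: 54 + 66 + ? = 198, so (3,2) = 78.
Using column 3: 69 + 72 + ? → (3,3) = 198 − 141 = 57.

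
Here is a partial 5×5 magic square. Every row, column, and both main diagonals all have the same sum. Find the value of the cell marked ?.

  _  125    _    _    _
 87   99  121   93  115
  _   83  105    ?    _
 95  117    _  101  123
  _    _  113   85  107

127

Row 2 is complete and sums to 515; that is the magic constant.
Row 4: 95 + 117 + 101 + 123 + ? = 515, so (4,3) = 79.
Column 2 must total 515; the given cells sum to 424, so (5,2) = 91.
Column 3 needs 515; the known cells sum to 418, so (1,3) = 97.
Main diagonal: 99 + 105 + 101 + 107 + ? = 515, so (1,1) = 103.
Row 5 must total 515; the given cells sum to 396, so (5,1) = 119.
From column 1, 515 − (103 + 87 + 95 + 119) gives (3,1) = 111.
From anti-diagonal, 515 − (93 + 105 + 117 + 119) gives (1,5) = 81.
Row 1: 103 + 125 + 97 + 81 + ? = 515, so (1,4) = 109.
Column 4 needs 515; the known cells sum to 388, so (3,4) = 127.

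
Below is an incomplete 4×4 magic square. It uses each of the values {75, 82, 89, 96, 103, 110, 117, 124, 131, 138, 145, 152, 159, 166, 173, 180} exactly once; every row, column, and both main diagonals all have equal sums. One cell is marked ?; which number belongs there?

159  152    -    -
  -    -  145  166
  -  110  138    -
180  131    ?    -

103

The 16 entries sum to 2040, so each line sums to 2040/4 = 510.
Column 2 must total 510; the given cells sum to 393, so (2,2) = 117.
Main diagonal must total 510; the given cells sum to 414, so (4,4) = 96.
Using anti-diagonal: 145 + 110 + 180 + ? → (1,4) = 510 − 435 = 75.
The remaining cell in row 1 is (1,3) = 510 − 386 = 124.
Row 2 must total 510; the given cells sum to 428, so (2,1) = 82.
Row 4 must total 510; the given cells sum to 407, so (4,3) = 103.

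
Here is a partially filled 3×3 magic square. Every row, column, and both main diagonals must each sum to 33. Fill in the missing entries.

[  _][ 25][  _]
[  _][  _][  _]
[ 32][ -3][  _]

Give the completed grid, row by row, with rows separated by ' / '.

18 25 -10 / -17 11 39 / 32 -3 4

From row 3, 33 − (32 + (-3)) gives (3,3) = 4.
From column 2, 33 − (25 + (-3)) gives (2,2) = 11.
Main diagonal: 11 + 4 + ? = 33, so (1,1) = 18.
The remaining cell in anti-diagonal is (1,3) = 33 − 43 = -10.
From column 1, 33 − (18 + 32) gives (2,1) = -17.
The remaining cell in column 3 is (2,3) = 33 − (-6) = 39.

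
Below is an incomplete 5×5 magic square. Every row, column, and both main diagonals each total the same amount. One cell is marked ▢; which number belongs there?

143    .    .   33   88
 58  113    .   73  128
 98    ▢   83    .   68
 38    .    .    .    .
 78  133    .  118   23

28

Column 1 is complete and sums to 415; that is the magic constant.
Row 2 needs 415; the known cells sum to 372, so (2,3) = 43.
The remaining cell in row 5 is (5,3) = 415 − 352 = 63.
From column 5, 415 − (88 + 128 + 68 + 23) gives (4,5) = 108.
Main diagonal needs 415; the known cells sum to 362, so (4,4) = 53.
Anti-diagonal must total 415; the given cells sum to 322, so (4,2) = 93.
Using row 4: 38 + 93 + 53 + 108 + ? → (4,3) = 415 − 292 = 123.
The remaining cell in column 3 is (1,3) = 415 − 312 = 103.
Column 4: 33 + 73 + 53 + 118 + ? = 415, so (3,4) = 138.
From row 1, 415 − (143 + 103 + 33 + 88) gives (1,2) = 48.
Row 3 must total 415; the given cells sum to 387, so (3,2) = 28.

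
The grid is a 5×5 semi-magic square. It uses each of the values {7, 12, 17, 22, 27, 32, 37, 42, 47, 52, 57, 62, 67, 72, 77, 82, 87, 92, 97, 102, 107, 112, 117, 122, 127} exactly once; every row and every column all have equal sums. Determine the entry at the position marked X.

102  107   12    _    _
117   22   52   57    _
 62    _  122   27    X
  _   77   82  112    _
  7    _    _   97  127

32

The 25 entries sum to 1675, so each line sums to 1675/5 = 335.
The remaining cell in row 2 is (2,5) = 335 − 248 = 87.
From column 1, 335 − (102 + 117 + 62 + 7) gives (4,1) = 47.
The remaining cell in column 3 is (5,3) = 335 − 268 = 67.
Column 4: 57 + 27 + 112 + 97 + ? = 335, so (1,4) = 42.
The remaining cell in row 1 is (1,5) = 335 − 263 = 72.
Using row 4: 47 + 77 + 82 + 112 + ? → (4,5) = 335 − 318 = 17.
Row 5 needs 335; the known cells sum to 298, so (5,2) = 37.
The remaining cell in column 2 is (3,2) = 335 − 243 = 92.
The remaining cell in column 5 is (3,5) = 335 − 303 = 32.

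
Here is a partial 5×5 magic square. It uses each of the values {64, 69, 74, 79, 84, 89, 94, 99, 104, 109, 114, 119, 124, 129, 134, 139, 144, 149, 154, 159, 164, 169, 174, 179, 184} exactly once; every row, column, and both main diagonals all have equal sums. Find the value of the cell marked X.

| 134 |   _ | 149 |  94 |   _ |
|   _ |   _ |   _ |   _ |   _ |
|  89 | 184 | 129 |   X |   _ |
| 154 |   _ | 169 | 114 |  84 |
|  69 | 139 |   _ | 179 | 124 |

74

The 25 entries sum to 3100, so each line sums to 3100/5 = 620.
Using row 4: 154 + 169 + 114 + 84 + ? → (4,2) = 620 − 521 = 99.
Row 5 needs 620; the known cells sum to 511, so (5,3) = 109.
The remaining cell in column 1 is (2,1) = 620 − 446 = 174.
From column 3, 620 − (149 + 129 + 169 + 109) gives (2,3) = 64.
From main diagonal, 620 − (134 + 129 + 114 + 124) gives (2,2) = 119.
From column 2, 620 − (119 + 184 + 99 + 139) gives (1,2) = 79.
Using row 1: 134 + 79 + 149 + 94 + ? → (1,5) = 620 − 456 = 164.
Anti-diagonal needs 620; the known cells sum to 461, so (2,4) = 159.
The remaining cell in row 2 is (2,5) = 620 − 516 = 104.
From column 4, 620 − (94 + 159 + 114 + 179) gives (3,4) = 74.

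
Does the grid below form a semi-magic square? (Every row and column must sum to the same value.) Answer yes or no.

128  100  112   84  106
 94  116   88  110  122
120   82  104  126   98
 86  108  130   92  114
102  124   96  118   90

Yes

Row 1: 128 + 100 + 112 + 84 + 106 = 530.
Row 2: 94 + 116 + 88 + 110 + 122 = 530.
Row 3: 120 + 82 + 104 + 126 + 98 = 530.
Row 4: 86 + 108 + 130 + 92 + 114 = 530.
Row 5: 102 + 124 + 96 + 118 + 90 = 530.
Column 1: 128 + 94 + 120 + 86 + 102 = 530.
Column 2: 100 + 116 + 82 + 108 + 124 = 530.
Column 3: 112 + 88 + 104 + 130 + 96 = 530.
Column 4: 84 + 110 + 126 + 92 + 118 = 530.
Column 5: 106 + 122 + 98 + 114 + 90 = 530.
All lines sum to 530.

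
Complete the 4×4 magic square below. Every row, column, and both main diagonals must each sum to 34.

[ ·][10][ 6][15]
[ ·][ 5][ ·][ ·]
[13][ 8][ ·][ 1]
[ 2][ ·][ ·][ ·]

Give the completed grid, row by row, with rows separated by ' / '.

Using row 1: 10 + 6 + 15 + ? → (1,1) = 34 − 31 = 3.
Row 3 must total 34; the given cells sum to 22, so (3,3) = 12.
Column 1: 3 + 13 + 2 + ? = 34, so (2,1) = 16.
Column 2: 10 + 5 + 8 + ? = 34, so (4,2) = 11.
Main diagonal: 3 + 5 + 12 + ? = 34, so (4,4) = 14.
Anti-diagonal: 15 + 8 + 2 + ? = 34, so (2,3) = 9.
Row 2: 16 + 5 + 9 + ? = 34, so (2,4) = 4.
Row 4 must total 34; the given cells sum to 27, so (4,3) = 7.

3 10 6 15 / 16 5 9 4 / 13 8 12 1 / 2 11 7 14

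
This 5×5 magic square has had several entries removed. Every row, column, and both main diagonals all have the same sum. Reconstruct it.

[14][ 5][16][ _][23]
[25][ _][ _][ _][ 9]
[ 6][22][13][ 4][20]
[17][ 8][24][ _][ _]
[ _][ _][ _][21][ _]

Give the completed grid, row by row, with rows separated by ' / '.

14 5 16 7 23 / 25 11 2 18 9 / 6 22 13 4 20 / 17 8 24 15 1 / 3 19 10 21 12

Row 3 is already complete: 6 + 22 + 13 + 4 + 20 = 65, so that is the magic constant.
The remaining cell in row 1 is (1,4) = 65 − 58 = 7.
Column 1 must total 65; the given cells sum to 62, so (5,1) = 3.
From anti-diagonal, 65 − (23 + 13 + 8 + 3) gives (2,4) = 18.
Column 4 must total 65; the given cells sum to 50, so (4,4) = 15.
Row 4 must total 65; the given cells sum to 64, so (4,5) = 1.
The remaining cell in column 5 is (5,5) = 65 − 53 = 12.
Main diagonal: 14 + 13 + 15 + 12 + ? = 65, so (2,2) = 11.
Using row 2: 25 + 11 + 18 + 9 + ? → (2,3) = 65 − 63 = 2.
Column 2 needs 65; the known cells sum to 46, so (5,2) = 19.
Column 3 needs 65; the known cells sum to 55, so (5,3) = 10.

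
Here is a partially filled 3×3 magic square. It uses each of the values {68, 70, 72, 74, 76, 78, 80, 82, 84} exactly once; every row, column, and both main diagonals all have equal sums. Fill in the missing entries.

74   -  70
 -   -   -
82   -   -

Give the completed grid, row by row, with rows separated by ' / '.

74 84 70 / 72 76 80 / 82 68 78

The 9 entries sum to 684, so each line sums to 684/3 = 228.
From row 1, 228 − (74 + 70) gives (1,2) = 84.
Column 1 must total 228; the given cells sum to 156, so (2,1) = 72.
Anti-diagonal must total 228; the given cells sum to 152, so (2,2) = 76.
From row 2, 228 − (72 + 76) gives (2,3) = 80.
Column 2 must total 228; the given cells sum to 160, so (3,2) = 68.
From column 3, 228 − (70 + 80) gives (3,3) = 78.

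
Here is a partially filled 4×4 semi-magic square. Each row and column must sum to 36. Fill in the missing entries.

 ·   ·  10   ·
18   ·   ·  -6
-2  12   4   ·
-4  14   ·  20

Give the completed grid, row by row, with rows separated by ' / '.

24 2 10 0 / 18 8 16 -6 / -2 12 4 22 / -4 14 6 20

Row 3 must total 36; the given cells sum to 14, so (3,4) = 22.
From row 4, 36 − (-4 + 14 + 20) gives (4,3) = 6.
The remaining cell in column 1 is (1,1) = 36 − 12 = 24.
Column 3 must total 36; the given cells sum to 20, so (2,3) = 16.
Column 4: -6 + 22 + 20 + ? = 36, so (1,4) = 0.
From row 1, 36 − (24 + 10 + 0) gives (1,2) = 2.
From row 2, 36 − (18 + 16 + (-6)) gives (2,2) = 8.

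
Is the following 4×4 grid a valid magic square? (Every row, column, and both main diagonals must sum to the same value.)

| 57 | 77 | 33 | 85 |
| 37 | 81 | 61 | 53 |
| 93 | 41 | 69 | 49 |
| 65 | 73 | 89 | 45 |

Row 1: 57 + 77 + 33 + 85 = 252.
Row 2: 37 + 81 + 61 + 53 = 232.
Row 3: 93 + 41 + 69 + 49 = 252.
Row 4: 65 + 73 + 89 + 45 = 272.
Column 1: 57 + 37 + 93 + 65 = 252.
Column 2: 77 + 81 + 41 + 73 = 272.
Column 3: 33 + 61 + 69 + 89 = 252.
Column 4: 85 + 53 + 49 + 45 = 232.
Main diagonal: 57 + 81 + 69 + 45 = 252.
Anti-diagonal: 85 + 61 + 41 + 65 = 252.

No — column 4 sums to 232 but anti-diagonal sums to 252.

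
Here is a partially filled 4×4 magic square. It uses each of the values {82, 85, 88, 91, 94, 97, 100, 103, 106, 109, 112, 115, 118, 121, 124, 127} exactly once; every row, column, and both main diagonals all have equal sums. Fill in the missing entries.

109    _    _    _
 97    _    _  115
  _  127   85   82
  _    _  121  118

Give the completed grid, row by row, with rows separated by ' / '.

109 94 112 103 / 97 106 100 115 / 124 127 85 82 / 88 91 121 118

The 16 entries sum to 1672, so each line sums to 1672/4 = 418.
Row 3 must total 418; the given cells sum to 294, so (3,1) = 124.
Column 1 must total 418; the given cells sum to 330, so (4,1) = 88.
Using column 4: 115 + 82 + 118 + ? → (1,4) = 418 − 315 = 103.
Main diagonal must total 418; the given cells sum to 312, so (2,2) = 106.
Anti-diagonal needs 418; the known cells sum to 318, so (2,3) = 100.
Row 4: 88 + 121 + 118 + ? = 418, so (4,2) = 91.
Column 2 must total 418; the given cells sum to 324, so (1,2) = 94.
Column 3 needs 418; the known cells sum to 306, so (1,3) = 112.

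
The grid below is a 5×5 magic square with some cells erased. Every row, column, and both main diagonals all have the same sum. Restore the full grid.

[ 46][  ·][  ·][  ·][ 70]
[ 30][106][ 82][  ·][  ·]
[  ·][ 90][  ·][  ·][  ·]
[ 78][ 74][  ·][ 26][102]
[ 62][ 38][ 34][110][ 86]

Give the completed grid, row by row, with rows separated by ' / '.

Row 5 is already complete: 62 + 38 + 34 + 110 + 86 = 330, so that is the magic constant.
Row 4: 78 + 74 + 26 + 102 + ? = 330, so (4,3) = 50.
Column 1: 46 + 30 + 78 + 62 + ? = 330, so (3,1) = 114.
Column 2 needs 330; the known cells sum to 308, so (1,2) = 22.
Main diagonal needs 330; the known cells sum to 264, so (3,3) = 66.
Anti-diagonal must total 330; the given cells sum to 272, so (2,4) = 58.
Row 2 needs 330; the known cells sum to 276, so (2,5) = 54.
Column 3 must total 330; the given cells sum to 232, so (1,3) = 98.
From column 5, 330 − (70 + 54 + 102 + 86) gives (3,5) = 18.
Row 1: 46 + 22 + 98 + 70 + ? = 330, so (1,4) = 94.
The remaining cell in row 3 is (3,4) = 330 − 288 = 42.

46 22 98 94 70 / 30 106 82 58 54 / 114 90 66 42 18 / 78 74 50 26 102 / 62 38 34 110 86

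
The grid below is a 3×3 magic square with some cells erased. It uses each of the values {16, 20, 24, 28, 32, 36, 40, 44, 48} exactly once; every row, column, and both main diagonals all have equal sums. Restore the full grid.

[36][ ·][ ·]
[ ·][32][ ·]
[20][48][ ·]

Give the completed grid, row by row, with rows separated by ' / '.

36 16 44 / 40 32 24 / 20 48 28

The 9 entries sum to 288, so each line sums to 288/3 = 96.
Row 3 must total 96; the given cells sum to 68, so (3,3) = 28.
Column 1 needs 96; the known cells sum to 56, so (2,1) = 40.
Using column 2: 32 + 48 + ? → (1,2) = 96 − 80 = 16.
Using anti-diagonal: 32 + 20 + ? → (1,3) = 96 − 52 = 44.
Row 2: 40 + 32 + ? = 96, so (2,3) = 24.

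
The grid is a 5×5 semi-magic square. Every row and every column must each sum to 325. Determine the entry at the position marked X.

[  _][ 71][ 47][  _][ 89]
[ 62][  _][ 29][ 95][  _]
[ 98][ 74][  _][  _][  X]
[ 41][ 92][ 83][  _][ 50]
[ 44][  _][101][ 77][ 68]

Row 4 needs 325; the known cells sum to 266, so (4,4) = 59.
The remaining cell in row 5 is (5,2) = 325 − 290 = 35.
Column 1 needs 325; the known cells sum to 245, so (1,1) = 80.
Column 2 needs 325; the known cells sum to 272, so (2,2) = 53.
Using column 3: 47 + 29 + 83 + 101 + ? → (3,3) = 325 − 260 = 65.
The remaining cell in row 1 is (1,4) = 325 − 287 = 38.
Using row 2: 62 + 53 + 29 + 95 + ? → (2,5) = 325 − 239 = 86.
Column 4: 38 + 95 + 59 + 77 + ? = 325, so (3,4) = 56.
The remaining cell in column 5 is (3,5) = 325 − 293 = 32.

32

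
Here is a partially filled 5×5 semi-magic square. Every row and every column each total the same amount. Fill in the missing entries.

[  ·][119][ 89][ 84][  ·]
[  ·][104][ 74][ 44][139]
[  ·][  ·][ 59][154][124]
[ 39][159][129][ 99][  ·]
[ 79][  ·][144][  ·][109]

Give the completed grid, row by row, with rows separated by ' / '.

Column 3 is already complete: 89 + 74 + 59 + 129 + 144 = 495, so that is the magic constant.
The remaining cell in row 2 is (2,1) = 495 − 361 = 134.
Using row 4: 39 + 159 + 129 + 99 + ? → (4,5) = 495 − 426 = 69.
Column 4 must total 495; the given cells sum to 381, so (5,4) = 114.
Column 5 needs 495; the known cells sum to 441, so (1,5) = 54.
Row 1: 119 + 89 + 84 + 54 + ? = 495, so (1,1) = 149.
The remaining cell in row 5 is (5,2) = 495 − 446 = 49.
From column 1, 495 − (149 + 134 + 39 + 79) gives (3,1) = 94.
Column 2 needs 495; the known cells sum to 431, so (3,2) = 64.

149 119 89 84 54 / 134 104 74 44 139 / 94 64 59 154 124 / 39 159 129 99 69 / 79 49 144 114 109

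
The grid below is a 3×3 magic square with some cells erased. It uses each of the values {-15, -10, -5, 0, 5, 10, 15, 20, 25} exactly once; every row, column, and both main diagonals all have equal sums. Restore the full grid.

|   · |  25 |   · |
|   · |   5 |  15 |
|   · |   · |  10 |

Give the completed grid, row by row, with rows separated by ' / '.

The 9 entries sum to 45, so each line sums to 45/3 = 15.
Row 2 needs 15; the known cells sum to 20, so (2,1) = -5.
Column 2 needs 15; the known cells sum to 30, so (3,2) = -15.
Column 3 must total 15; the given cells sum to 25, so (1,3) = -10.
Main diagonal: 5 + 10 + ? = 15, so (1,1) = 0.
Anti-diagonal must total 15; the given cells sum to -5, so (3,1) = 20.

0 25 -10 / -5 5 15 / 20 -15 10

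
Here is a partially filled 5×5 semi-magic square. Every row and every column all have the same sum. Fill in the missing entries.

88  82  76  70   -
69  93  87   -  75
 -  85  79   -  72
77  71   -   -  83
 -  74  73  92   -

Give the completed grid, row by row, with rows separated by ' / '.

Column 2 is already complete: 82 + 93 + 85 + 71 + 74 = 405, so that is the magic constant.
Row 1 must total 405; the given cells sum to 316, so (1,5) = 89.
Using row 2: 69 + 93 + 87 + 75 + ? → (2,4) = 405 − 324 = 81.
Column 3 needs 405; the known cells sum to 315, so (4,3) = 90.
From column 5, 405 − (89 + 75 + 72 + 83) gives (5,5) = 86.
From row 4, 405 − (77 + 71 + 90 + 83) gives (4,4) = 84.
Row 5 must total 405; the given cells sum to 325, so (5,1) = 80.
The remaining cell in column 1 is (3,1) = 405 − 314 = 91.
Column 4 must total 405; the given cells sum to 327, so (3,4) = 78.

88 82 76 70 89 / 69 93 87 81 75 / 91 85 79 78 72 / 77 71 90 84 83 / 80 74 73 92 86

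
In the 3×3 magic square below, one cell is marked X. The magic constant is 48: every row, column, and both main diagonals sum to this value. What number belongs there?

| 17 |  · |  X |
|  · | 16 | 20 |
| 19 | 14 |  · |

13

Row 2 must total 48; the given cells sum to 36, so (2,1) = 12.
From row 3, 48 − (19 + 14) gives (3,3) = 15.
Column 2 must total 48; the given cells sum to 30, so (1,2) = 18.
Column 3 must total 48; the given cells sum to 35, so (1,3) = 13.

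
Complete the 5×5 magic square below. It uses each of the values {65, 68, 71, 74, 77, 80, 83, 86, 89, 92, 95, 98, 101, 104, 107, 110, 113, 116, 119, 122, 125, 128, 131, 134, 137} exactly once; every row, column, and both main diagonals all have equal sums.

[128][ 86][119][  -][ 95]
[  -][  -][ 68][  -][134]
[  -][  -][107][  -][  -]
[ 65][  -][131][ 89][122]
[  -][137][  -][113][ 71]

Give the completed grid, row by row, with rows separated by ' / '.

The 25 entries sum to 2525, so each line sums to 2525/5 = 505.
The remaining cell in row 1 is (1,4) = 505 − 428 = 77.
Using row 4: 65 + 131 + 89 + 122 + ? → (4,2) = 505 − 407 = 98.
Column 3 must total 505; the given cells sum to 425, so (5,3) = 80.
Column 5 must total 505; the given cells sum to 422, so (3,5) = 83.
The remaining cell in main diagonal is (2,2) = 505 − 395 = 110.
The remaining cell in row 5 is (5,1) = 505 − 401 = 104.
The remaining cell in column 2 is (3,2) = 505 − 431 = 74.
From anti-diagonal, 505 − (95 + 107 + 98 + 104) gives (2,4) = 101.
From row 2, 505 − (110 + 68 + 101 + 134) gives (2,1) = 92.
Column 1: 128 + 92 + 65 + 104 + ? = 505, so (3,1) = 116.
From column 4, 505 − (77 + 101 + 89 + 113) gives (3,4) = 125.

128 86 119 77 95 / 92 110 68 101 134 / 116 74 107 125 83 / 65 98 131 89 122 / 104 137 80 113 71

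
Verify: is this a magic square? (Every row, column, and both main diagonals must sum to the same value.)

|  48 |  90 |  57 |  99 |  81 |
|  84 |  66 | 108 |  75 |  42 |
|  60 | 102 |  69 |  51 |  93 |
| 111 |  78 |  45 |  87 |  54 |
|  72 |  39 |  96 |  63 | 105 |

Yes

Row 1: 48 + 90 + 57 + 99 + 81 = 375.
Row 2: 84 + 66 + 108 + 75 + 42 = 375.
Row 3: 60 + 102 + 69 + 51 + 93 = 375.
Row 4: 111 + 78 + 45 + 87 + 54 = 375.
Row 5: 72 + 39 + 96 + 63 + 105 = 375.
Column 1: 48 + 84 + 60 + 111 + 72 = 375.
Column 2: 90 + 66 + 102 + 78 + 39 = 375.
Column 3: 57 + 108 + 69 + 45 + 96 = 375.
Column 4: 99 + 75 + 51 + 87 + 63 = 375.
Column 5: 81 + 42 + 93 + 54 + 105 = 375.
Main diagonal: 48 + 66 + 69 + 87 + 105 = 375.
Anti-diagonal: 81 + 75 + 69 + 78 + 72 = 375.
All lines sum to 375.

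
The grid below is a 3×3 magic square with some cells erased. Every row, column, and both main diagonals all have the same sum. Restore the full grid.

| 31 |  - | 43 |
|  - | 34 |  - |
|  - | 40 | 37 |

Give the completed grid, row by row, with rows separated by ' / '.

31 28 43 / 46 34 22 / 25 40 37

Main diagonal is already complete: 31 + 34 + 37 = 102, so that is the magic constant.
Using row 1: 31 + 43 + ? → (1,2) = 102 − 74 = 28.
The remaining cell in row 3 is (3,1) = 102 − 77 = 25.
Column 1 needs 102; the known cells sum to 56, so (2,1) = 46.
Using column 3: 43 + 37 + ? → (2,3) = 102 − 80 = 22.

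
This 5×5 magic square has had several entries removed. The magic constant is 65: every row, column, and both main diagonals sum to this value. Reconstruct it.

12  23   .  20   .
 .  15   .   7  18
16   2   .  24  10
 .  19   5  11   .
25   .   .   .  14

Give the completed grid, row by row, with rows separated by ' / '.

Row 3 must total 65; the given cells sum to 52, so (3,3) = 13.
Column 2: 23 + 15 + 2 + 19 + ? = 65, so (5,2) = 6.
From column 4, 65 − (20 + 7 + 24 + 11) gives (5,4) = 3.
Anti-diagonal must total 65; the given cells sum to 64, so (1,5) = 1.
Using row 1: 12 + 23 + 20 + 1 + ? → (1,3) = 65 − 56 = 9.
The remaining cell in row 5 is (5,3) = 65 − 48 = 17.
Column 3: 9 + 13 + 5 + 17 + ? = 65, so (2,3) = 21.
The remaining cell in column 5 is (4,5) = 65 − 43 = 22.
Using row 2: 15 + 21 + 7 + 18 + ? → (2,1) = 65 − 61 = 4.
Using row 4: 19 + 5 + 11 + 22 + ? → (4,1) = 65 − 57 = 8.

12 23 9 20 1 / 4 15 21 7 18 / 16 2 13 24 10 / 8 19 5 11 22 / 25 6 17 3 14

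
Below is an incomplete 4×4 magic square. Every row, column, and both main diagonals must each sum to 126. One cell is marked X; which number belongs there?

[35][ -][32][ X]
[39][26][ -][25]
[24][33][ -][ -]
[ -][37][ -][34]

From row 2, 126 − (39 + 26 + 25) gives (2,3) = 36.
From column 1, 126 − (35 + 39 + 24) gives (4,1) = 28.
Column 2 must total 126; the given cells sum to 96, so (1,2) = 30.
Main diagonal must total 126; the given cells sum to 95, so (3,3) = 31.
Anti-diagonal must total 126; the given cells sum to 97, so (1,4) = 29.

29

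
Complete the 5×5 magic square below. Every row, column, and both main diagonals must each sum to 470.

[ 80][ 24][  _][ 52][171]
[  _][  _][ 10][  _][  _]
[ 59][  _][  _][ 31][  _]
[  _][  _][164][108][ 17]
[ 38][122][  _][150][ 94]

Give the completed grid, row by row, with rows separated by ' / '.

80 24 143 52 171 / 157 101 10 129 73 / 59 178 87 31 115 / 136 45 164 108 17 / 38 122 66 150 94

Row 1 must total 470; the given cells sum to 327, so (1,3) = 143.
Row 5 must total 470; the given cells sum to 404, so (5,3) = 66.
Column 3 must total 470; the given cells sum to 383, so (3,3) = 87.
Column 4: 52 + 31 + 108 + 150 + ? = 470, so (2,4) = 129.
From main diagonal, 470 − (80 + 87 + 108 + 94) gives (2,2) = 101.
Using anti-diagonal: 171 + 129 + 87 + 38 + ? → (4,2) = 470 − 425 = 45.
The remaining cell in row 4 is (4,1) = 470 − 334 = 136.
Using column 1: 80 + 59 + 136 + 38 + ? → (2,1) = 470 − 313 = 157.
Column 2 must total 470; the given cells sum to 292, so (3,2) = 178.
The remaining cell in row 2 is (2,5) = 470 − 397 = 73.
Row 3: 59 + 178 + 87 + 31 + ? = 470, so (3,5) = 115.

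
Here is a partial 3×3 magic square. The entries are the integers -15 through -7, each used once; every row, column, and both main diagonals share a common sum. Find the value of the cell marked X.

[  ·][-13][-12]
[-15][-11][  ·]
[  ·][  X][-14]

The entries are -15 through -7, which sum to -99, so each line sums to -99/3 = -33.
From row 1, -33 − (-13 + (-12)) gives (1,1) = -8.
Using row 2: -15 + (-11) + ? → (2,3) = -33 − (-26) = -7.
Using column 1: -8 + (-15) + ? → (3,1) = -33 − (-23) = -10.
From column 2, -33 − (-13 + (-11)) gives (3,2) = -9.

-9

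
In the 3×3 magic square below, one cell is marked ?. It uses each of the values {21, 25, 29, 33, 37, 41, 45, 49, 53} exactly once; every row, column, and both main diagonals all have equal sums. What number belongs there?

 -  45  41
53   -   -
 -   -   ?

The 9 entries sum to 333, so each line sums to 333/3 = 111.
Using row 1: 45 + 41 + ? → (1,1) = 111 − 86 = 25.
The remaining cell in column 1 is (3,1) = 111 − 78 = 33.
Anti-diagonal must total 111; the given cells sum to 74, so (2,2) = 37.
From row 2, 111 − (53 + 37) gives (2,3) = 21.
Column 2 needs 111; the known cells sum to 82, so (3,2) = 29.
Column 3 must total 111; the given cells sum to 62, so (3,3) = 49.

49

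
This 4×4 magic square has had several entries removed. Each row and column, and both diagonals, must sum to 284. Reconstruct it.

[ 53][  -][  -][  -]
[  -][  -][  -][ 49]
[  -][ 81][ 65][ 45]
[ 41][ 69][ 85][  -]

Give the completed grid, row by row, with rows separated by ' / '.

53 57 73 101 / 97 77 61 49 / 93 81 65 45 / 41 69 85 89

The remaining cell in row 3 is (3,1) = 284 − 191 = 93.
Row 4 needs 284; the known cells sum to 195, so (4,4) = 89.
The remaining cell in column 1 is (2,1) = 284 − 187 = 97.
Column 4 must total 284; the given cells sum to 183, so (1,4) = 101.
Using main diagonal: 53 + 65 + 89 + ? → (2,2) = 284 − 207 = 77.
The remaining cell in anti-diagonal is (2,3) = 284 − 223 = 61.
Column 2 needs 284; the known cells sum to 227, so (1,2) = 57.
Column 3 must total 284; the given cells sum to 211, so (1,3) = 73.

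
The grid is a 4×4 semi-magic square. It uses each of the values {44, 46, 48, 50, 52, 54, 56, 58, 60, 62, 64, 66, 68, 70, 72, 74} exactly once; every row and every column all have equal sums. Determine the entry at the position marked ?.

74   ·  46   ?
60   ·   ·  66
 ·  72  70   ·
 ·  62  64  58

68

The 16 entries sum to 944, so each line sums to 944/4 = 236.
From row 4, 236 − (62 + 64 + 58) gives (4,1) = 52.
From column 1, 236 − (74 + 60 + 52) gives (3,1) = 50.
The remaining cell in column 3 is (2,3) = 236 − 180 = 56.
Row 2 needs 236; the known cells sum to 182, so (2,2) = 54.
Row 3: 50 + 72 + 70 + ? = 236, so (3,4) = 44.
Column 2 needs 236; the known cells sum to 188, so (1,2) = 48.
The remaining cell in column 4 is (1,4) = 236 − 168 = 68.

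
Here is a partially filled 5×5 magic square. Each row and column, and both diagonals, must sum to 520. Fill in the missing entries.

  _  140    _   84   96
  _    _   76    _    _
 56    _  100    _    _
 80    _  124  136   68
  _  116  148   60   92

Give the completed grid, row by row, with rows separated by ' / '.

Using row 4: 80 + 124 + 136 + 68 + ? → (4,2) = 520 − 408 = 112.
From row 5, 520 − (116 + 148 + 60 + 92) gives (5,1) = 104.
Using column 3: 76 + 100 + 124 + 148 + ? → (1,3) = 520 − 448 = 72.
From anti-diagonal, 520 − (96 + 100 + 112 + 104) gives (2,4) = 108.
Row 1: 140 + 72 + 84 + 96 + ? = 520, so (1,1) = 128.
Column 1 needs 520; the known cells sum to 368, so (2,1) = 152.
Column 4: 84 + 108 + 136 + 60 + ? = 520, so (3,4) = 132.
From main diagonal, 520 − (128 + 100 + 136 + 92) gives (2,2) = 64.
Row 2 needs 520; the known cells sum to 400, so (2,5) = 120.
Column 2 needs 520; the known cells sum to 432, so (3,2) = 88.
Column 5 must total 520; the given cells sum to 376, so (3,5) = 144.

128 140 72 84 96 / 152 64 76 108 120 / 56 88 100 132 144 / 80 112 124 136 68 / 104 116 148 60 92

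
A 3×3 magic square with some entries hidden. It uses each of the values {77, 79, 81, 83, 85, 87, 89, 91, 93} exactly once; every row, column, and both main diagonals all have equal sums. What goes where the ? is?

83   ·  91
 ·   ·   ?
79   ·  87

The 9 entries sum to 765, so each line sums to 765/3 = 255.
The remaining cell in row 1 is (1,2) = 255 − 174 = 81.
The remaining cell in row 3 is (3,2) = 255 − 166 = 89.
The remaining cell in column 1 is (2,1) = 255 − 162 = 93.
Column 2: 81 + 89 + ? = 255, so (2,2) = 85.
Using column 3: 91 + 87 + ? → (2,3) = 255 − 178 = 77.

77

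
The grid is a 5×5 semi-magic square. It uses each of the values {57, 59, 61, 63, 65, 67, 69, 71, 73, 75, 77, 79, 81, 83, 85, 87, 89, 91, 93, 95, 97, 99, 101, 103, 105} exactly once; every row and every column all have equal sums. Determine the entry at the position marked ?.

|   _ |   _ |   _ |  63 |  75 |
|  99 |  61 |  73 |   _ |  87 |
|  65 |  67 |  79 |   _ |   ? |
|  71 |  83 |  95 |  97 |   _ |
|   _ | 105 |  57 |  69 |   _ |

103

The 25 entries sum to 2025, so each line sums to 2025/5 = 405.
Row 2: 99 + 61 + 73 + 87 + ? = 405, so (2,4) = 85.
From row 4, 405 − (71 + 83 + 95 + 97) gives (4,5) = 59.
The remaining cell in column 2 is (1,2) = 405 − 316 = 89.
The remaining cell in column 3 is (1,3) = 405 − 304 = 101.
Using column 4: 63 + 85 + 97 + 69 + ? → (3,4) = 405 − 314 = 91.
Row 1: 89 + 101 + 63 + 75 + ? = 405, so (1,1) = 77.
The remaining cell in row 3 is (3,5) = 405 − 302 = 103.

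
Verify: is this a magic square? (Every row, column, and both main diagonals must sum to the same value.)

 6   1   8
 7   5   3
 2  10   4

No — column 2 sums to 16 but column 1 sums to 15.

Row 1: 6 + 1 + 8 = 15.
Row 2: 7 + 5 + 3 = 15.
Row 3: 2 + 10 + 4 = 16.
Column 1: 6 + 7 + 2 = 15.
Column 2: 1 + 5 + 10 = 16.
Column 3: 8 + 3 + 4 = 15.
Main diagonal: 6 + 5 + 4 = 15.
Anti-diagonal: 8 + 5 + 2 = 15.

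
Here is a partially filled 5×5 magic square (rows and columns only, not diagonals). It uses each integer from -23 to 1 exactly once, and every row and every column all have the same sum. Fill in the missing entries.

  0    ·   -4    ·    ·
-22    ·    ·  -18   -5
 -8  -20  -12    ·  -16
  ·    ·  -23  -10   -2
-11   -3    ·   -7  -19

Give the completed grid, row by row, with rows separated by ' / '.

The entries are -23 through 1, which sum to -275, so each line sums to -275/5 = -55.
The remaining cell in row 3 is (3,4) = -55 − (-56) = 1.
Using row 5: -11 + (-3) + (-7) + (-19) + ? → (5,3) = -55 − (-40) = -15.
Column 1 must total -55; the given cells sum to -41, so (4,1) = -14.
The remaining cell in column 3 is (2,3) = -55 − (-54) = -1.
Column 4 needs -55; the known cells sum to -34, so (1,4) = -21.
Using column 5: -5 + (-16) + (-2) + (-19) + ? → (1,5) = -55 − (-42) = -13.
From row 1, -55 − (0 + (-4) + (-21) + (-13)) gives (1,2) = -17.
Row 2: -22 + (-1) + (-18) + (-5) + ? = -55, so (2,2) = -9.
Row 4 must total -55; the given cells sum to -49, so (4,2) = -6.

0 -17 -4 -21 -13 / -22 -9 -1 -18 -5 / -8 -20 -12 1 -16 / -14 -6 -23 -10 -2 / -11 -3 -15 -7 -19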